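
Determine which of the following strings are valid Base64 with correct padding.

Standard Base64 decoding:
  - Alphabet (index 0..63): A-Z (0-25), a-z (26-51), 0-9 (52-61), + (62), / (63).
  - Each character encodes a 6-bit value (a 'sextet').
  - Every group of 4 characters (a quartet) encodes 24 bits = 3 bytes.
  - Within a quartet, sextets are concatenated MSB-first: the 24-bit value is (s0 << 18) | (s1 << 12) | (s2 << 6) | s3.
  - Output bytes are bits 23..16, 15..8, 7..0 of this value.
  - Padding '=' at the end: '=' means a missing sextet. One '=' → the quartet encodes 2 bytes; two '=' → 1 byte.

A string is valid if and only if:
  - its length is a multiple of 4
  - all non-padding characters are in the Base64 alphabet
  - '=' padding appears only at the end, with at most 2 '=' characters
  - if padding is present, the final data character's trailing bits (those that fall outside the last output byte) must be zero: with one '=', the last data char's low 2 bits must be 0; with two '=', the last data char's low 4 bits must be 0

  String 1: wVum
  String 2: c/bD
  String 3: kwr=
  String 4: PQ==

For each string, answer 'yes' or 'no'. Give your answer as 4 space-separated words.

Answer: yes yes no yes

Derivation:
String 1: 'wVum' → valid
String 2: 'c/bD' → valid
String 3: 'kwr=' → invalid (bad trailing bits)
String 4: 'PQ==' → valid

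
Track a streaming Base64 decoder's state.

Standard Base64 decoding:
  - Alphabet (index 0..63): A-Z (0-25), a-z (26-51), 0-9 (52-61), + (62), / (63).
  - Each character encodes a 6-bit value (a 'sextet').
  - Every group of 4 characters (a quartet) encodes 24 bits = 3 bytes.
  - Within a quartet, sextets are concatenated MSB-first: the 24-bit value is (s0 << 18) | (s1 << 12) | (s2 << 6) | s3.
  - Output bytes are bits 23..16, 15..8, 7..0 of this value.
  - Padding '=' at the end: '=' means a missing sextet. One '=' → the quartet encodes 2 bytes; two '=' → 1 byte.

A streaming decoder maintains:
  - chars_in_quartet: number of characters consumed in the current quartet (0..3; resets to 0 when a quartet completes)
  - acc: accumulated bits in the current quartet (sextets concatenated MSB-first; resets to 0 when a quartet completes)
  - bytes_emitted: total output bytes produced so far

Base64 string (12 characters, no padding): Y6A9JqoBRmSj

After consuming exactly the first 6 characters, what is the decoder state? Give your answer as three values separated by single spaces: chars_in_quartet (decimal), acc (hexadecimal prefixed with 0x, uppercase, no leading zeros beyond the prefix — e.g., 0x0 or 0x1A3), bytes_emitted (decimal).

Answer: 2 0x26A 3

Derivation:
After char 0 ('Y'=24): chars_in_quartet=1 acc=0x18 bytes_emitted=0
After char 1 ('6'=58): chars_in_quartet=2 acc=0x63A bytes_emitted=0
After char 2 ('A'=0): chars_in_quartet=3 acc=0x18E80 bytes_emitted=0
After char 3 ('9'=61): chars_in_quartet=4 acc=0x63A03D -> emit 63 A0 3D, reset; bytes_emitted=3
After char 4 ('J'=9): chars_in_quartet=1 acc=0x9 bytes_emitted=3
After char 5 ('q'=42): chars_in_quartet=2 acc=0x26A bytes_emitted=3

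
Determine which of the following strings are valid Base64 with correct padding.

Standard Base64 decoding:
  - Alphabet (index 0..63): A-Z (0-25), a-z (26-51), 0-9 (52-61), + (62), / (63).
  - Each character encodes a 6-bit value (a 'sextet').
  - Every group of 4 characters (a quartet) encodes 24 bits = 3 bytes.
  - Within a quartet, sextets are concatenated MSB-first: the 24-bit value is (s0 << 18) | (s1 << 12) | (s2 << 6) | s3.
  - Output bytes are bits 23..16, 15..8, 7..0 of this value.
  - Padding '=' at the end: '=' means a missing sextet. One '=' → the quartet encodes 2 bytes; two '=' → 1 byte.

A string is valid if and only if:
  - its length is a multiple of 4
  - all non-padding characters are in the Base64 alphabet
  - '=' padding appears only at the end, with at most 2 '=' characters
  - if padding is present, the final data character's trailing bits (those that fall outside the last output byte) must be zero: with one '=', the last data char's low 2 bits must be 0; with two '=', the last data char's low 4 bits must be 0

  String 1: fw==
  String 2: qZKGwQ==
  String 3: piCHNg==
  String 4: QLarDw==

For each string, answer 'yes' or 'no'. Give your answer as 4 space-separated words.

String 1: 'fw==' → valid
String 2: 'qZKGwQ==' → valid
String 3: 'piCHNg==' → valid
String 4: 'QLarDw==' → valid

Answer: yes yes yes yes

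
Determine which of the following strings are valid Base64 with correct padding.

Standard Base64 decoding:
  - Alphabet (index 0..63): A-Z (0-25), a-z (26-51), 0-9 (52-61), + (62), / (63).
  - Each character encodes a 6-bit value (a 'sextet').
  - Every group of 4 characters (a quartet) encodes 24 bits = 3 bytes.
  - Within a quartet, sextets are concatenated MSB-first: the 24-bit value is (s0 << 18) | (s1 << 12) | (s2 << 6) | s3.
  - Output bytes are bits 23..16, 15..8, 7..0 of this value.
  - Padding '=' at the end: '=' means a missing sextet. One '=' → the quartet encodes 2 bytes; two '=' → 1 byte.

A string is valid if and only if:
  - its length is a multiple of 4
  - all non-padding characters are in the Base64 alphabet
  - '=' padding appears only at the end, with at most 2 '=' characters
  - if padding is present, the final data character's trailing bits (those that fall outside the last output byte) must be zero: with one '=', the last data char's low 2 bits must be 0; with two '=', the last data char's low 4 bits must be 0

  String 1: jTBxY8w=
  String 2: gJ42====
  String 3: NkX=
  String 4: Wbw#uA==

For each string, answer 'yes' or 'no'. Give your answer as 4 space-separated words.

Answer: yes no no no

Derivation:
String 1: 'jTBxY8w=' → valid
String 2: 'gJ42====' → invalid (4 pad chars (max 2))
String 3: 'NkX=' → invalid (bad trailing bits)
String 4: 'Wbw#uA==' → invalid (bad char(s): ['#'])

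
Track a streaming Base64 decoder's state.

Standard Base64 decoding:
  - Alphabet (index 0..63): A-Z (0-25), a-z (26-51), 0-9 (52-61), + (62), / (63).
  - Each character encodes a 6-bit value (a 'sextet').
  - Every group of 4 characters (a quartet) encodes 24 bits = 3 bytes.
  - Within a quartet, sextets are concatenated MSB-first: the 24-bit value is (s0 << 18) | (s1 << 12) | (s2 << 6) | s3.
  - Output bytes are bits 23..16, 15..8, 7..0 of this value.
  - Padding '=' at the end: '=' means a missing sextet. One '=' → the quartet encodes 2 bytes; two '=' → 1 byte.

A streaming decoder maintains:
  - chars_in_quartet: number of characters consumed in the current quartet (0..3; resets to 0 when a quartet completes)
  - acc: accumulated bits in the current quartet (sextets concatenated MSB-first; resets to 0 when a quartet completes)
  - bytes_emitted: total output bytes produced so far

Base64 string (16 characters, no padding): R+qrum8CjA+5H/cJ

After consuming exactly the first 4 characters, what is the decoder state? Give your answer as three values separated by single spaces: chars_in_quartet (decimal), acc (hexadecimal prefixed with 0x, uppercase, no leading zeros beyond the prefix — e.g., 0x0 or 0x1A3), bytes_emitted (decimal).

Answer: 0 0x0 3

Derivation:
After char 0 ('R'=17): chars_in_quartet=1 acc=0x11 bytes_emitted=0
After char 1 ('+'=62): chars_in_quartet=2 acc=0x47E bytes_emitted=0
After char 2 ('q'=42): chars_in_quartet=3 acc=0x11FAA bytes_emitted=0
After char 3 ('r'=43): chars_in_quartet=4 acc=0x47EAAB -> emit 47 EA AB, reset; bytes_emitted=3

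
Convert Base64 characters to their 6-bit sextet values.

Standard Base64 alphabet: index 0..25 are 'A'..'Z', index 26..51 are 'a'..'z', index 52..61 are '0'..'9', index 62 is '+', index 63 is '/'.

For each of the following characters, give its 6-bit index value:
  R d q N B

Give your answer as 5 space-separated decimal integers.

'R': A..Z range, ord('R') − ord('A') = 17
'd': a..z range, 26 + ord('d') − ord('a') = 29
'q': a..z range, 26 + ord('q') − ord('a') = 42
'N': A..Z range, ord('N') − ord('A') = 13
'B': A..Z range, ord('B') − ord('A') = 1

Answer: 17 29 42 13 1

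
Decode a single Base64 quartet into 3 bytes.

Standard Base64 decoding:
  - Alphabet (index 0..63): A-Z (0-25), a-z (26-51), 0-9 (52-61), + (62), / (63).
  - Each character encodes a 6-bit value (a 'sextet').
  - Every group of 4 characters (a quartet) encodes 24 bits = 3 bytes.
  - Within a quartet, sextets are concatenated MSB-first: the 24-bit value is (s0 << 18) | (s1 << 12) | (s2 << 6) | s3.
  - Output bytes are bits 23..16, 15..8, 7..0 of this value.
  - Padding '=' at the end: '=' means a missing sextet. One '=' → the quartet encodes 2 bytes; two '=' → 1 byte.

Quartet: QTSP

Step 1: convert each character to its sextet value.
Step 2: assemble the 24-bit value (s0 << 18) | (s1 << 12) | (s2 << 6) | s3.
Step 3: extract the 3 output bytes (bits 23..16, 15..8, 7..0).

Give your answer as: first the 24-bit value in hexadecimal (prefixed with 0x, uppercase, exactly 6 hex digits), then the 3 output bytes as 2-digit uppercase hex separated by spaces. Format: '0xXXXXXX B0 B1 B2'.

Sextets: Q=16, T=19, S=18, P=15
24-bit: (16<<18) | (19<<12) | (18<<6) | 15
      = 0x400000 | 0x013000 | 0x000480 | 0x00000F
      = 0x41348F
Bytes: (v>>16)&0xFF=41, (v>>8)&0xFF=34, v&0xFF=8F

Answer: 0x41348F 41 34 8F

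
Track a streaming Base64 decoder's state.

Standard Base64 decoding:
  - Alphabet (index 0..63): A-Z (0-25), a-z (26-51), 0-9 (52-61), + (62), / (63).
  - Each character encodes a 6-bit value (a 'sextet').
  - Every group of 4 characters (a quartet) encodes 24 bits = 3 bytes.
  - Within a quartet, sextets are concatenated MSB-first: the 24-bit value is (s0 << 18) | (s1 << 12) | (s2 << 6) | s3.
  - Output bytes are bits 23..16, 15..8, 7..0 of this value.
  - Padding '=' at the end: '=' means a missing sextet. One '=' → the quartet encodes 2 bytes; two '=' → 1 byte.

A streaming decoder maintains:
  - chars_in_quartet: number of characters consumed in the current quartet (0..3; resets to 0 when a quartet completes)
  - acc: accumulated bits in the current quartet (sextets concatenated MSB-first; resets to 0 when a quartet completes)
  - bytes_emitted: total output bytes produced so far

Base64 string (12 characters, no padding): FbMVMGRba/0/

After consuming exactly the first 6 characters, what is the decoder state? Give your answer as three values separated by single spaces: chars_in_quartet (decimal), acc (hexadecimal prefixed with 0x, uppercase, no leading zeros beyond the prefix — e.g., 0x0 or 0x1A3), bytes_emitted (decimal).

Answer: 2 0x306 3

Derivation:
After char 0 ('F'=5): chars_in_quartet=1 acc=0x5 bytes_emitted=0
After char 1 ('b'=27): chars_in_quartet=2 acc=0x15B bytes_emitted=0
After char 2 ('M'=12): chars_in_quartet=3 acc=0x56CC bytes_emitted=0
After char 3 ('V'=21): chars_in_quartet=4 acc=0x15B315 -> emit 15 B3 15, reset; bytes_emitted=3
After char 4 ('M'=12): chars_in_quartet=1 acc=0xC bytes_emitted=3
After char 5 ('G'=6): chars_in_quartet=2 acc=0x306 bytes_emitted=3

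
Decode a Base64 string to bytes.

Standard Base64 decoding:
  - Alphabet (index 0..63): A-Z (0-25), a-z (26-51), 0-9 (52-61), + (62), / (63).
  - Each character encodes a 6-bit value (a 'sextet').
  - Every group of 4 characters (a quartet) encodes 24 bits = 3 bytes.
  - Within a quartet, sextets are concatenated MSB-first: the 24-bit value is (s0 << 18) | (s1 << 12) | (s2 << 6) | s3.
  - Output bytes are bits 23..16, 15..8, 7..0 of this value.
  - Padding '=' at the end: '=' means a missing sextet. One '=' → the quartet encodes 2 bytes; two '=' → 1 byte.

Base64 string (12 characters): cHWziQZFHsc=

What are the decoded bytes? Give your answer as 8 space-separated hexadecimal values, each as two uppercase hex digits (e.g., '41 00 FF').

After char 0 ('c'=28): chars_in_quartet=1 acc=0x1C bytes_emitted=0
After char 1 ('H'=7): chars_in_quartet=2 acc=0x707 bytes_emitted=0
After char 2 ('W'=22): chars_in_quartet=3 acc=0x1C1D6 bytes_emitted=0
After char 3 ('z'=51): chars_in_quartet=4 acc=0x7075B3 -> emit 70 75 B3, reset; bytes_emitted=3
After char 4 ('i'=34): chars_in_quartet=1 acc=0x22 bytes_emitted=3
After char 5 ('Q'=16): chars_in_quartet=2 acc=0x890 bytes_emitted=3
After char 6 ('Z'=25): chars_in_quartet=3 acc=0x22419 bytes_emitted=3
After char 7 ('F'=5): chars_in_quartet=4 acc=0x890645 -> emit 89 06 45, reset; bytes_emitted=6
After char 8 ('H'=7): chars_in_quartet=1 acc=0x7 bytes_emitted=6
After char 9 ('s'=44): chars_in_quartet=2 acc=0x1EC bytes_emitted=6
After char 10 ('c'=28): chars_in_quartet=3 acc=0x7B1C bytes_emitted=6
Padding '=': partial quartet acc=0x7B1C -> emit 1E C7; bytes_emitted=8

Answer: 70 75 B3 89 06 45 1E C7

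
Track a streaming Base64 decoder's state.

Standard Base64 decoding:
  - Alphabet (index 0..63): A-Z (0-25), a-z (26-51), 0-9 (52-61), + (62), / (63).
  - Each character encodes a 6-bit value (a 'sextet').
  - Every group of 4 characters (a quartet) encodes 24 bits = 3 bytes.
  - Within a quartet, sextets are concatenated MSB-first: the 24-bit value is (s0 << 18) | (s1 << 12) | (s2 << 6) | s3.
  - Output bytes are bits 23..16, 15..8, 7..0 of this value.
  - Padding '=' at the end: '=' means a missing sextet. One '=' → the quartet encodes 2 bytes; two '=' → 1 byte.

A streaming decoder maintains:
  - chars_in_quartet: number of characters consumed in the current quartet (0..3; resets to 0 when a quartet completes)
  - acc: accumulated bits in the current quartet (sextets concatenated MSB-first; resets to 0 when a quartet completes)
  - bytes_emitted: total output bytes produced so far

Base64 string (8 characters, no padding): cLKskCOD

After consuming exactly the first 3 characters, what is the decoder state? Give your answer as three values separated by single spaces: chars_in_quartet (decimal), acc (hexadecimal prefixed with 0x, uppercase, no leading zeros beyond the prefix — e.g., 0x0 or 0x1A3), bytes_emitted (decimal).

After char 0 ('c'=28): chars_in_quartet=1 acc=0x1C bytes_emitted=0
After char 1 ('L'=11): chars_in_quartet=2 acc=0x70B bytes_emitted=0
After char 2 ('K'=10): chars_in_quartet=3 acc=0x1C2CA bytes_emitted=0

Answer: 3 0x1C2CA 0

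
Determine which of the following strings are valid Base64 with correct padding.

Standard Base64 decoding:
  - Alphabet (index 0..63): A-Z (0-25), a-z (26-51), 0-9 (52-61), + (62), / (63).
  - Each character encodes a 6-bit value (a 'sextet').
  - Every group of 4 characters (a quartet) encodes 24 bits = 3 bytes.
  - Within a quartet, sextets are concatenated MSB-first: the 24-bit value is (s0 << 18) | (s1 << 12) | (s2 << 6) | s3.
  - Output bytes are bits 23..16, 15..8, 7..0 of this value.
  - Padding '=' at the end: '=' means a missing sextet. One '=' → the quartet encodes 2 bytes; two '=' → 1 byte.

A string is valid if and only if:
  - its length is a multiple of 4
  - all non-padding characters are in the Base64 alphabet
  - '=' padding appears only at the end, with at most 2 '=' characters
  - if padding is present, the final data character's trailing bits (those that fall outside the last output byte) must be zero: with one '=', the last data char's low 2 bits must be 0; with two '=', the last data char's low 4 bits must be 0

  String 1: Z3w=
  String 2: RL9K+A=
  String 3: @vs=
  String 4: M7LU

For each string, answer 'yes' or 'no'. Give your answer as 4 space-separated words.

String 1: 'Z3w=' → valid
String 2: 'RL9K+A=' → invalid (len=7 not mult of 4)
String 3: '@vs=' → invalid (bad char(s): ['@'])
String 4: 'M7LU' → valid

Answer: yes no no yes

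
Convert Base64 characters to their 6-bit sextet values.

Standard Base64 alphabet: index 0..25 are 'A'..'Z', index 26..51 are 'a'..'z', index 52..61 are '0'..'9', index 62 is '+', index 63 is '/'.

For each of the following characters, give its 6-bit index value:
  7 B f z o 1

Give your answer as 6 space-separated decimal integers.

Answer: 59 1 31 51 40 53

Derivation:
'7': 0..9 range, 52 + ord('7') − ord('0') = 59
'B': A..Z range, ord('B') − ord('A') = 1
'f': a..z range, 26 + ord('f') − ord('a') = 31
'z': a..z range, 26 + ord('z') − ord('a') = 51
'o': a..z range, 26 + ord('o') − ord('a') = 40
'1': 0..9 range, 52 + ord('1') − ord('0') = 53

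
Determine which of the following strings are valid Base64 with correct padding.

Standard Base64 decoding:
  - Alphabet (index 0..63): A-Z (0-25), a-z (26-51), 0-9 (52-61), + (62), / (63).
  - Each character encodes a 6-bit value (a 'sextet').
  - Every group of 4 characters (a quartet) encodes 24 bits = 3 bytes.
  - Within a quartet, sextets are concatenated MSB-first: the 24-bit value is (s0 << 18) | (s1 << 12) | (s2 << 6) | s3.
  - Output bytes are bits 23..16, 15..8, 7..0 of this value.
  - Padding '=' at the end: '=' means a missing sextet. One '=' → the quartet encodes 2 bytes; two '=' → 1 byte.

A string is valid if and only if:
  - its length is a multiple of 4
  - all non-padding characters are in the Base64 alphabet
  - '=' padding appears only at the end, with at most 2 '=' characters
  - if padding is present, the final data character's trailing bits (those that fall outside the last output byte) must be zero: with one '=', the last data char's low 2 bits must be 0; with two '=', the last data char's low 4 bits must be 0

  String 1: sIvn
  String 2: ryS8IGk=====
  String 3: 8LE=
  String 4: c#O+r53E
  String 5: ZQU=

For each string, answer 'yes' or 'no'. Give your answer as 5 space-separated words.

String 1: 'sIvn' → valid
String 2: 'ryS8IGk=====' → invalid (5 pad chars (max 2))
String 3: '8LE=' → valid
String 4: 'c#O+r53E' → invalid (bad char(s): ['#'])
String 5: 'ZQU=' → valid

Answer: yes no yes no yes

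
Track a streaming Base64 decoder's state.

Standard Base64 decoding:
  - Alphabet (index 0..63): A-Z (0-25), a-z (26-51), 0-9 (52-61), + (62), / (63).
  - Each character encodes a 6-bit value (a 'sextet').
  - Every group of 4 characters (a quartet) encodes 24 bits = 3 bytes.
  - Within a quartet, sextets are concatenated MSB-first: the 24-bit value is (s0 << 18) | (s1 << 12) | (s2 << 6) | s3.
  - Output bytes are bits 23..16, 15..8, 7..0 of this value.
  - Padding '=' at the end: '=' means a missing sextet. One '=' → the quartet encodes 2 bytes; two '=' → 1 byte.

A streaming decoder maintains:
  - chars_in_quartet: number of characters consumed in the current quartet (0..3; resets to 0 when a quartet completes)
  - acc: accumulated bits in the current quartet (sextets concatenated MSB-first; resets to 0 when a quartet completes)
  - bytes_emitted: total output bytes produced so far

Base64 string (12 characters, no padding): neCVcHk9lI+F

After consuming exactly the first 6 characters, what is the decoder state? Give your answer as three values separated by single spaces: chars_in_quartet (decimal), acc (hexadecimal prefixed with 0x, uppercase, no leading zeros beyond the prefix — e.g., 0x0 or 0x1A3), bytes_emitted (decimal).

After char 0 ('n'=39): chars_in_quartet=1 acc=0x27 bytes_emitted=0
After char 1 ('e'=30): chars_in_quartet=2 acc=0x9DE bytes_emitted=0
After char 2 ('C'=2): chars_in_quartet=3 acc=0x27782 bytes_emitted=0
After char 3 ('V'=21): chars_in_quartet=4 acc=0x9DE095 -> emit 9D E0 95, reset; bytes_emitted=3
After char 4 ('c'=28): chars_in_quartet=1 acc=0x1C bytes_emitted=3
After char 5 ('H'=7): chars_in_quartet=2 acc=0x707 bytes_emitted=3

Answer: 2 0x707 3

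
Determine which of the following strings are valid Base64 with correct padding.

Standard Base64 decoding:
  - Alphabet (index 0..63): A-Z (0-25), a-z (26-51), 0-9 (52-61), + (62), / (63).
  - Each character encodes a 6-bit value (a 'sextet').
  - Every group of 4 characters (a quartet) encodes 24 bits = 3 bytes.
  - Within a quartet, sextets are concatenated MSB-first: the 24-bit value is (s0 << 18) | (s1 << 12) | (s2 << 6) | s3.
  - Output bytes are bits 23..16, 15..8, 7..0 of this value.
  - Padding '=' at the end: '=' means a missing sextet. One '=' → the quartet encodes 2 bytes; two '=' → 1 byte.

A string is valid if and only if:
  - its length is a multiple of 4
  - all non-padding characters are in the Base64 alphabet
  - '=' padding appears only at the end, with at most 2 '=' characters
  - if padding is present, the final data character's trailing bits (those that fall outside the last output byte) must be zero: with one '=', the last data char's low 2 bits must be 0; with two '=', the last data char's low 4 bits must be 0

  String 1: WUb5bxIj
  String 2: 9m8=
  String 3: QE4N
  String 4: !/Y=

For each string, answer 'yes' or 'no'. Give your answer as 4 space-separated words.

Answer: yes yes yes no

Derivation:
String 1: 'WUb5bxIj' → valid
String 2: '9m8=' → valid
String 3: 'QE4N' → valid
String 4: '!/Y=' → invalid (bad char(s): ['!'])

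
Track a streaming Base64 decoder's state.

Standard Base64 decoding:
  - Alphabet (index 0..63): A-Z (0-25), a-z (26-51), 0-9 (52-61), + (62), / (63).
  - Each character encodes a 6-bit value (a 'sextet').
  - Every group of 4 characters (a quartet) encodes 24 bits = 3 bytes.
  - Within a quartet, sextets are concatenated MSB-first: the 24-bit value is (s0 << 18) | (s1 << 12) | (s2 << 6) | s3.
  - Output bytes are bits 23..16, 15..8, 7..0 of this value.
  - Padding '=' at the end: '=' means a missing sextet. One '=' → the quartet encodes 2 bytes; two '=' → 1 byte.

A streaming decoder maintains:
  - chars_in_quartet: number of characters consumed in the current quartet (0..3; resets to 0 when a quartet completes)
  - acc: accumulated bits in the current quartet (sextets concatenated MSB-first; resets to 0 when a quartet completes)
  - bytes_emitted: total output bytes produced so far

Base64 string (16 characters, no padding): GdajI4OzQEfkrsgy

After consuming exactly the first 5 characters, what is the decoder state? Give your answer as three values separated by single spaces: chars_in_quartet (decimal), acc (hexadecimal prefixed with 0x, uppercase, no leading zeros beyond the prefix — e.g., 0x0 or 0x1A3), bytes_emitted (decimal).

After char 0 ('G'=6): chars_in_quartet=1 acc=0x6 bytes_emitted=0
After char 1 ('d'=29): chars_in_quartet=2 acc=0x19D bytes_emitted=0
After char 2 ('a'=26): chars_in_quartet=3 acc=0x675A bytes_emitted=0
After char 3 ('j'=35): chars_in_quartet=4 acc=0x19D6A3 -> emit 19 D6 A3, reset; bytes_emitted=3
After char 4 ('I'=8): chars_in_quartet=1 acc=0x8 bytes_emitted=3

Answer: 1 0x8 3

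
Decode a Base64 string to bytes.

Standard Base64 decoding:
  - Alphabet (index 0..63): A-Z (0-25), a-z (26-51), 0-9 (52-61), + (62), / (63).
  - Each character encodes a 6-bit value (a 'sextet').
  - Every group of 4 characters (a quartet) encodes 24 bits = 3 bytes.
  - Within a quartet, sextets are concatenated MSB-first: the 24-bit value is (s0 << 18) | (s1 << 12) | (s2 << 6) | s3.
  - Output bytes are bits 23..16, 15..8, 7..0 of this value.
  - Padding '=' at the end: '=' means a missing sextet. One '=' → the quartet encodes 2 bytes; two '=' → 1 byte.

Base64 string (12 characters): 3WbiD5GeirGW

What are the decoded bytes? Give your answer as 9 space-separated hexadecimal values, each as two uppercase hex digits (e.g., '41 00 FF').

After char 0 ('3'=55): chars_in_quartet=1 acc=0x37 bytes_emitted=0
After char 1 ('W'=22): chars_in_quartet=2 acc=0xDD6 bytes_emitted=0
After char 2 ('b'=27): chars_in_quartet=3 acc=0x3759B bytes_emitted=0
After char 3 ('i'=34): chars_in_quartet=4 acc=0xDD66E2 -> emit DD 66 E2, reset; bytes_emitted=3
After char 4 ('D'=3): chars_in_quartet=1 acc=0x3 bytes_emitted=3
After char 5 ('5'=57): chars_in_quartet=2 acc=0xF9 bytes_emitted=3
After char 6 ('G'=6): chars_in_quartet=3 acc=0x3E46 bytes_emitted=3
After char 7 ('e'=30): chars_in_quartet=4 acc=0xF919E -> emit 0F 91 9E, reset; bytes_emitted=6
After char 8 ('i'=34): chars_in_quartet=1 acc=0x22 bytes_emitted=6
After char 9 ('r'=43): chars_in_quartet=2 acc=0x8AB bytes_emitted=6
After char 10 ('G'=6): chars_in_quartet=3 acc=0x22AC6 bytes_emitted=6
After char 11 ('W'=22): chars_in_quartet=4 acc=0x8AB196 -> emit 8A B1 96, reset; bytes_emitted=9

Answer: DD 66 E2 0F 91 9E 8A B1 96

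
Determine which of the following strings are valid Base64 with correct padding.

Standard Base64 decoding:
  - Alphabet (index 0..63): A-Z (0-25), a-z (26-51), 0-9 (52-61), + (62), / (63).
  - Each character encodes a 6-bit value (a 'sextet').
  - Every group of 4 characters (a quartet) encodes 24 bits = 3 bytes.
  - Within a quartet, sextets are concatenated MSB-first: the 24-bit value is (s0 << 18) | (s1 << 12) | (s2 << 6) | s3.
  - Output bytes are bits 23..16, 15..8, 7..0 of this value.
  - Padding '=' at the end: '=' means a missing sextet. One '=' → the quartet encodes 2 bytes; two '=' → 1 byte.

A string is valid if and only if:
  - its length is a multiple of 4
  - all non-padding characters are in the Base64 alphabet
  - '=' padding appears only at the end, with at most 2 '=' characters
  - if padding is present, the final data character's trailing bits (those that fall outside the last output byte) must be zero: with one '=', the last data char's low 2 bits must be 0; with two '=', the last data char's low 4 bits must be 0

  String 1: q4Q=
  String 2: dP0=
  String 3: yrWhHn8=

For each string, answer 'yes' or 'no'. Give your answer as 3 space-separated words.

String 1: 'q4Q=' → valid
String 2: 'dP0=' → valid
String 3: 'yrWhHn8=' → valid

Answer: yes yes yes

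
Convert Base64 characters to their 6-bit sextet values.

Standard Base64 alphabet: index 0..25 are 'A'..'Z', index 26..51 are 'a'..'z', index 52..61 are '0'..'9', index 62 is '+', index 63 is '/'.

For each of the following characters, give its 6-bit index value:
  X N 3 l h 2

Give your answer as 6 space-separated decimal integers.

Answer: 23 13 55 37 33 54

Derivation:
'X': A..Z range, ord('X') − ord('A') = 23
'N': A..Z range, ord('N') − ord('A') = 13
'3': 0..9 range, 52 + ord('3') − ord('0') = 55
'l': a..z range, 26 + ord('l') − ord('a') = 37
'h': a..z range, 26 + ord('h') − ord('a') = 33
'2': 0..9 range, 52 + ord('2') − ord('0') = 54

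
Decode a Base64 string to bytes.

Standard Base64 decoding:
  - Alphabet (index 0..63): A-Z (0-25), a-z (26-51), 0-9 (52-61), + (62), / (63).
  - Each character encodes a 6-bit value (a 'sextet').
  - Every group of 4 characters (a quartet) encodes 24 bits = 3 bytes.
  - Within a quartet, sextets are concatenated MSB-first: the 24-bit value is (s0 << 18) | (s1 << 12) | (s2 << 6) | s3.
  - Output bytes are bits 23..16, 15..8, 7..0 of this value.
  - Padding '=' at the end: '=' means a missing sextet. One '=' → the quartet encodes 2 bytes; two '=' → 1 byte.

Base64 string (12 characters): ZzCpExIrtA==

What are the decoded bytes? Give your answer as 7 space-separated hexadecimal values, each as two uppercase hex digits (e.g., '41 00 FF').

After char 0 ('Z'=25): chars_in_quartet=1 acc=0x19 bytes_emitted=0
After char 1 ('z'=51): chars_in_quartet=2 acc=0x673 bytes_emitted=0
After char 2 ('C'=2): chars_in_quartet=3 acc=0x19CC2 bytes_emitted=0
After char 3 ('p'=41): chars_in_quartet=4 acc=0x6730A9 -> emit 67 30 A9, reset; bytes_emitted=3
After char 4 ('E'=4): chars_in_quartet=1 acc=0x4 bytes_emitted=3
After char 5 ('x'=49): chars_in_quartet=2 acc=0x131 bytes_emitted=3
After char 6 ('I'=8): chars_in_quartet=3 acc=0x4C48 bytes_emitted=3
After char 7 ('r'=43): chars_in_quartet=4 acc=0x13122B -> emit 13 12 2B, reset; bytes_emitted=6
After char 8 ('t'=45): chars_in_quartet=1 acc=0x2D bytes_emitted=6
After char 9 ('A'=0): chars_in_quartet=2 acc=0xB40 bytes_emitted=6
Padding '==': partial quartet acc=0xB40 -> emit B4; bytes_emitted=7

Answer: 67 30 A9 13 12 2B B4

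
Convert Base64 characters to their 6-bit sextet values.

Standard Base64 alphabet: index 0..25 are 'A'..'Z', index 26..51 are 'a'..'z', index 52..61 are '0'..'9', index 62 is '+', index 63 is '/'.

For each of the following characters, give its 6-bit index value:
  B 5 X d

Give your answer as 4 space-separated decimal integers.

'B': A..Z range, ord('B') − ord('A') = 1
'5': 0..9 range, 52 + ord('5') − ord('0') = 57
'X': A..Z range, ord('X') − ord('A') = 23
'd': a..z range, 26 + ord('d') − ord('a') = 29

Answer: 1 57 23 29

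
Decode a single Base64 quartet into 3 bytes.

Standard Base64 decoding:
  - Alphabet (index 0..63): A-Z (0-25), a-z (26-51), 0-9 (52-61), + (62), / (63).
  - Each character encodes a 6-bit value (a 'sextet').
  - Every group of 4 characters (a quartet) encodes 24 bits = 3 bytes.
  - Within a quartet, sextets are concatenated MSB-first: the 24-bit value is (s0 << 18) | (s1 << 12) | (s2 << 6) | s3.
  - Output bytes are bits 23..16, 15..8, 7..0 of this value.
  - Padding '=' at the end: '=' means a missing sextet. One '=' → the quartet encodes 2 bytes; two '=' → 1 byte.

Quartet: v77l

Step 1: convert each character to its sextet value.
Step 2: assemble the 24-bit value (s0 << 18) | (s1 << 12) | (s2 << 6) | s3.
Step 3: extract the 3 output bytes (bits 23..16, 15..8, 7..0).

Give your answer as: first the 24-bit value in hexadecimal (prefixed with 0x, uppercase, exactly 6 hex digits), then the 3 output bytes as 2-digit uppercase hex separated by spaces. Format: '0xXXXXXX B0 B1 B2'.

Sextets: v=47, 7=59, 7=59, l=37
24-bit: (47<<18) | (59<<12) | (59<<6) | 37
      = 0xBC0000 | 0x03B000 | 0x000EC0 | 0x000025
      = 0xBFBEE5
Bytes: (v>>16)&0xFF=BF, (v>>8)&0xFF=BE, v&0xFF=E5

Answer: 0xBFBEE5 BF BE E5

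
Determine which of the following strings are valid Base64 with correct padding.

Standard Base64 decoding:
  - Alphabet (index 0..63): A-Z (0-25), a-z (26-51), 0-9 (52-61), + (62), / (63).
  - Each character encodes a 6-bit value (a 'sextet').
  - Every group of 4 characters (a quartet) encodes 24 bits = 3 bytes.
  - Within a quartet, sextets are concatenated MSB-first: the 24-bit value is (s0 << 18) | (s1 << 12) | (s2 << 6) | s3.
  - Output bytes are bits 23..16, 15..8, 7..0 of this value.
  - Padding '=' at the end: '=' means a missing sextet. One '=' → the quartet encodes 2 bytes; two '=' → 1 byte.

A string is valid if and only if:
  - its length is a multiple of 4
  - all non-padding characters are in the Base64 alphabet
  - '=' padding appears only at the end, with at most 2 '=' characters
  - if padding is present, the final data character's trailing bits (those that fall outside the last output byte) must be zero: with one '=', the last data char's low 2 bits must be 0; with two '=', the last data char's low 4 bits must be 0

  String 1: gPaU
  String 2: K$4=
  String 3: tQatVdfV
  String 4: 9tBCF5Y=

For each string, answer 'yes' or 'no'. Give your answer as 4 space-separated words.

Answer: yes no yes yes

Derivation:
String 1: 'gPaU' → valid
String 2: 'K$4=' → invalid (bad char(s): ['$'])
String 3: 'tQatVdfV' → valid
String 4: '9tBCF5Y=' → valid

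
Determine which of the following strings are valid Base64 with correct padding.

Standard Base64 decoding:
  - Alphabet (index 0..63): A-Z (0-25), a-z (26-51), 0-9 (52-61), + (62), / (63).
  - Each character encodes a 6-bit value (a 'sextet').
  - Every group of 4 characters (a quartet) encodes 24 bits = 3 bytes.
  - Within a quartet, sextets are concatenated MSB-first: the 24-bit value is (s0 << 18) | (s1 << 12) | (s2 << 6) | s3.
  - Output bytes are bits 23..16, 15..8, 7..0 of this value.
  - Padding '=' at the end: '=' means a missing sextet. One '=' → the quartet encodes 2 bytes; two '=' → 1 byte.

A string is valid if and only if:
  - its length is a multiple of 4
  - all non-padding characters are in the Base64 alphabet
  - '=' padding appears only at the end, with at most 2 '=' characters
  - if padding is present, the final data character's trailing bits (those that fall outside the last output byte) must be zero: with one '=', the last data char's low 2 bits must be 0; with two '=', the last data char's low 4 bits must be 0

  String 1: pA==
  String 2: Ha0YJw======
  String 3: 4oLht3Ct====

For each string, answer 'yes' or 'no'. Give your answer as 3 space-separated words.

String 1: 'pA==' → valid
String 2: 'Ha0YJw======' → invalid (6 pad chars (max 2))
String 3: '4oLht3Ct====' → invalid (4 pad chars (max 2))

Answer: yes no no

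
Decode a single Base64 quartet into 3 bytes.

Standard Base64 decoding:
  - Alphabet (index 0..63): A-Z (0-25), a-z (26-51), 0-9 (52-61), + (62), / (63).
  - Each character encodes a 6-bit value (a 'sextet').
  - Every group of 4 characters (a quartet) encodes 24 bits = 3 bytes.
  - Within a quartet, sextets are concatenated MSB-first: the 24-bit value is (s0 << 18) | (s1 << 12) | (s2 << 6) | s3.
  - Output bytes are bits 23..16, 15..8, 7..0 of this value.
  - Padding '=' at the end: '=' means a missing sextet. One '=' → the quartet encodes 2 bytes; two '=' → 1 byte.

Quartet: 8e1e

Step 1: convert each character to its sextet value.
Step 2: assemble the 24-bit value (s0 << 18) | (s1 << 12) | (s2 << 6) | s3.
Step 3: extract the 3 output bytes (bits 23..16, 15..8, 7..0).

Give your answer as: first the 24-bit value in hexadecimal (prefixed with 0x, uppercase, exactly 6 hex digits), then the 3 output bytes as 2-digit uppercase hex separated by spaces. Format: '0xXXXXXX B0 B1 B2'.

Answer: 0xF1ED5E F1 ED 5E

Derivation:
Sextets: 8=60, e=30, 1=53, e=30
24-bit: (60<<18) | (30<<12) | (53<<6) | 30
      = 0xF00000 | 0x01E000 | 0x000D40 | 0x00001E
      = 0xF1ED5E
Bytes: (v>>16)&0xFF=F1, (v>>8)&0xFF=ED, v&0xFF=5E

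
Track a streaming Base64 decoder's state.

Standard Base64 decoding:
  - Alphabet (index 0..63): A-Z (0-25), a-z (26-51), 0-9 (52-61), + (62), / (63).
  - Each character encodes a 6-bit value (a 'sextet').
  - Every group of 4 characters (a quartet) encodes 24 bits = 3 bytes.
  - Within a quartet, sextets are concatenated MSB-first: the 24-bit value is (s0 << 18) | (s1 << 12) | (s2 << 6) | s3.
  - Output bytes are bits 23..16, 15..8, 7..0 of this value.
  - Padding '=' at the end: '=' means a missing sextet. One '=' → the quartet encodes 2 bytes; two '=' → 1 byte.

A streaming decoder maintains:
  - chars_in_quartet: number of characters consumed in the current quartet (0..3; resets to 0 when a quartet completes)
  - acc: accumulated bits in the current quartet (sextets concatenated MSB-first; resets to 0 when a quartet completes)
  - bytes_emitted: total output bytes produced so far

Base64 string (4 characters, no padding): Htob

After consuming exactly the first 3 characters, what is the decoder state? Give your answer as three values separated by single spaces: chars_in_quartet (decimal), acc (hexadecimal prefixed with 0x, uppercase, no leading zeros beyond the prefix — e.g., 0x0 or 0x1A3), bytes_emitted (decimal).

After char 0 ('H'=7): chars_in_quartet=1 acc=0x7 bytes_emitted=0
After char 1 ('t'=45): chars_in_quartet=2 acc=0x1ED bytes_emitted=0
After char 2 ('o'=40): chars_in_quartet=3 acc=0x7B68 bytes_emitted=0

Answer: 3 0x7B68 0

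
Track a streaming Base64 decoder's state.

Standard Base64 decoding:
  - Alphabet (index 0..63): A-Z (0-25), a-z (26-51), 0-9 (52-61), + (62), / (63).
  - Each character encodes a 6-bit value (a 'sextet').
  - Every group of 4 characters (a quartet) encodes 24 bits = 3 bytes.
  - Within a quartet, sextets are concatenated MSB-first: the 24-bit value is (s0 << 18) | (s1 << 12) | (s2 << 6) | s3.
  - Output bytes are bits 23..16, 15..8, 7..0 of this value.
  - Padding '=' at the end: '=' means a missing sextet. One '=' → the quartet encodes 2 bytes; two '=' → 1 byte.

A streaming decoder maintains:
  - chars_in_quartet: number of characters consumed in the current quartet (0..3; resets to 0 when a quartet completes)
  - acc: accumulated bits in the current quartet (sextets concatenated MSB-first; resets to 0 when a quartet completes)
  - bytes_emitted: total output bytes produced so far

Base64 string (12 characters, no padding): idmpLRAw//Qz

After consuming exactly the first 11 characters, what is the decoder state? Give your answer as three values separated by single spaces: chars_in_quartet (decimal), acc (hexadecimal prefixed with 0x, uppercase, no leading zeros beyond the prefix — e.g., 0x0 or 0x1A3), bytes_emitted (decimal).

Answer: 3 0x3FFD0 6

Derivation:
After char 0 ('i'=34): chars_in_quartet=1 acc=0x22 bytes_emitted=0
After char 1 ('d'=29): chars_in_quartet=2 acc=0x89D bytes_emitted=0
After char 2 ('m'=38): chars_in_quartet=3 acc=0x22766 bytes_emitted=0
After char 3 ('p'=41): chars_in_quartet=4 acc=0x89D9A9 -> emit 89 D9 A9, reset; bytes_emitted=3
After char 4 ('L'=11): chars_in_quartet=1 acc=0xB bytes_emitted=3
After char 5 ('R'=17): chars_in_quartet=2 acc=0x2D1 bytes_emitted=3
After char 6 ('A'=0): chars_in_quartet=3 acc=0xB440 bytes_emitted=3
After char 7 ('w'=48): chars_in_quartet=4 acc=0x2D1030 -> emit 2D 10 30, reset; bytes_emitted=6
After char 8 ('/'=63): chars_in_quartet=1 acc=0x3F bytes_emitted=6
After char 9 ('/'=63): chars_in_quartet=2 acc=0xFFF bytes_emitted=6
After char 10 ('Q'=16): chars_in_quartet=3 acc=0x3FFD0 bytes_emitted=6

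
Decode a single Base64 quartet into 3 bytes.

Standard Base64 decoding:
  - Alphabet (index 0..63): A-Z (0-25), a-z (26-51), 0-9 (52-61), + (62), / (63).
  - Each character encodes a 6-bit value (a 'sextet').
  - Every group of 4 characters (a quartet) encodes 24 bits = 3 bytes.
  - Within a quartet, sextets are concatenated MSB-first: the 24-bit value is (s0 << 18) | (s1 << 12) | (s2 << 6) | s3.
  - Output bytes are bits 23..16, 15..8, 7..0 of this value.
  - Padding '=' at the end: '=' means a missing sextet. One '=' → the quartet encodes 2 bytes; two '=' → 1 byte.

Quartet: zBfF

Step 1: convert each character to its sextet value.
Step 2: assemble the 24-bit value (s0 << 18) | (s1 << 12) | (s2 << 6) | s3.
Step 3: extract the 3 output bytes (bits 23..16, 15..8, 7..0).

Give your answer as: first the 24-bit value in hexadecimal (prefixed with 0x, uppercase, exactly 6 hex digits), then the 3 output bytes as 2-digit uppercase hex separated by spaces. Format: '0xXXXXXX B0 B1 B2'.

Answer: 0xCC17C5 CC 17 C5

Derivation:
Sextets: z=51, B=1, f=31, F=5
24-bit: (51<<18) | (1<<12) | (31<<6) | 5
      = 0xCC0000 | 0x001000 | 0x0007C0 | 0x000005
      = 0xCC17C5
Bytes: (v>>16)&0xFF=CC, (v>>8)&0xFF=17, v&0xFF=C5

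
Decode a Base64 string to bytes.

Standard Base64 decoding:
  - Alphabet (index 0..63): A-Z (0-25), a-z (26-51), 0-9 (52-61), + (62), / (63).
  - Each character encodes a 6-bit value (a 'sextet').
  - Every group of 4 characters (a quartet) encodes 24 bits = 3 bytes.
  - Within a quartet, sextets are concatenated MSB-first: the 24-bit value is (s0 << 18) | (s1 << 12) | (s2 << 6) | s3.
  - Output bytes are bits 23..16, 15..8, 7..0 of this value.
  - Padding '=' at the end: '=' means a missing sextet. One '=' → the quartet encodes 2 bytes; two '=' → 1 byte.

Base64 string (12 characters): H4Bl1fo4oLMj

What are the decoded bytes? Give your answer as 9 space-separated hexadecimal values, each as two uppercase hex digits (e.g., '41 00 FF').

After char 0 ('H'=7): chars_in_quartet=1 acc=0x7 bytes_emitted=0
After char 1 ('4'=56): chars_in_quartet=2 acc=0x1F8 bytes_emitted=0
After char 2 ('B'=1): chars_in_quartet=3 acc=0x7E01 bytes_emitted=0
After char 3 ('l'=37): chars_in_quartet=4 acc=0x1F8065 -> emit 1F 80 65, reset; bytes_emitted=3
After char 4 ('1'=53): chars_in_quartet=1 acc=0x35 bytes_emitted=3
After char 5 ('f'=31): chars_in_quartet=2 acc=0xD5F bytes_emitted=3
After char 6 ('o'=40): chars_in_quartet=3 acc=0x357E8 bytes_emitted=3
After char 7 ('4'=56): chars_in_quartet=4 acc=0xD5FA38 -> emit D5 FA 38, reset; bytes_emitted=6
After char 8 ('o'=40): chars_in_quartet=1 acc=0x28 bytes_emitted=6
After char 9 ('L'=11): chars_in_quartet=2 acc=0xA0B bytes_emitted=6
After char 10 ('M'=12): chars_in_quartet=3 acc=0x282CC bytes_emitted=6
After char 11 ('j'=35): chars_in_quartet=4 acc=0xA0B323 -> emit A0 B3 23, reset; bytes_emitted=9

Answer: 1F 80 65 D5 FA 38 A0 B3 23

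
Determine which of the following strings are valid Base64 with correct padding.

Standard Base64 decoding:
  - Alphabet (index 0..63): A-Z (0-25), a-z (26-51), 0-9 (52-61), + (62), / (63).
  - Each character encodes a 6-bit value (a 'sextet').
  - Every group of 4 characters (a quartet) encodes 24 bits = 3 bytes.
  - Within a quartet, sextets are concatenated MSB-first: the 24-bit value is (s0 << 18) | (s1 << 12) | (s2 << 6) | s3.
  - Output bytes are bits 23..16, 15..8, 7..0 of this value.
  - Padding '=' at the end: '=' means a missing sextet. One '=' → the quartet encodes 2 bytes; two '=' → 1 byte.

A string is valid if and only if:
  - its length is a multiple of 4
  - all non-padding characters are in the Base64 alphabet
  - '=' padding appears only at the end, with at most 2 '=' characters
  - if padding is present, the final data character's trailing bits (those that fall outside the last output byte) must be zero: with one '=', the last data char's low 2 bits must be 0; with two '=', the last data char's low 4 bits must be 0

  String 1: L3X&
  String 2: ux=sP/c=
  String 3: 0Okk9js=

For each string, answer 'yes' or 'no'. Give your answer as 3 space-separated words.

String 1: 'L3X&' → invalid (bad char(s): ['&'])
String 2: 'ux=sP/c=' → invalid (bad char(s): ['=']; '=' in middle)
String 3: '0Okk9js=' → valid

Answer: no no yes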